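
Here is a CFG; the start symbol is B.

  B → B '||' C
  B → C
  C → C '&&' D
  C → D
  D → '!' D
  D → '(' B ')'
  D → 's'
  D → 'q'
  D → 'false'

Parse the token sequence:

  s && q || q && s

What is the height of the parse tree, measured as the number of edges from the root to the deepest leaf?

5

[B [B [C [C [D s]] && [D q]]] || [C [C [D q]] && [D s]]]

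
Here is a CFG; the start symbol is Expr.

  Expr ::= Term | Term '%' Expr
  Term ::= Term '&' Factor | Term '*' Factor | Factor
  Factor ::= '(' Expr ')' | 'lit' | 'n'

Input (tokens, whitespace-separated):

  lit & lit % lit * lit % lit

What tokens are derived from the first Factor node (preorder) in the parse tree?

lit

[Expr [Term [Term [Factor lit]] & [Factor lit]] % [Expr [Term [Term [Factor lit]] * [Factor lit]] % [Expr [Term [Factor lit]]]]]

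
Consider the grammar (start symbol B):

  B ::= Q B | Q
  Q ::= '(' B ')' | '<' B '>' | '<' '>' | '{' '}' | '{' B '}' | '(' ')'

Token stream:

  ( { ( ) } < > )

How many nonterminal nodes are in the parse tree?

[B [Q ( [B [Q { [B [Q ( )]] }] [B [Q < >]]] )]]

8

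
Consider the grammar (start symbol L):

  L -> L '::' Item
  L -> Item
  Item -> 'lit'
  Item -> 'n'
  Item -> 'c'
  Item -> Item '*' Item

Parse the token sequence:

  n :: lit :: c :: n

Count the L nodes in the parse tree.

[L [L [L [L [Item n]] :: [Item lit]] :: [Item c]] :: [Item n]]

4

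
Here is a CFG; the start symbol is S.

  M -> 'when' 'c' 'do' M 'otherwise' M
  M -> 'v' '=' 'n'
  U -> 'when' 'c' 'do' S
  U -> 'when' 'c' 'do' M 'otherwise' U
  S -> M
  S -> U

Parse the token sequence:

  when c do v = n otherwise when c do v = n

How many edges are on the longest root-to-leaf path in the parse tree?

[S [U when c do [M v = n] otherwise [U when c do [S [M v = n]]]]]

5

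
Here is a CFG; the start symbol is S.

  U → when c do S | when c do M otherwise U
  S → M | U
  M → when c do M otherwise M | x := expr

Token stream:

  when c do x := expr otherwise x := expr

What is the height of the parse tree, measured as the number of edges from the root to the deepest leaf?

[S [M when c do [M x := expr] otherwise [M x := expr]]]

3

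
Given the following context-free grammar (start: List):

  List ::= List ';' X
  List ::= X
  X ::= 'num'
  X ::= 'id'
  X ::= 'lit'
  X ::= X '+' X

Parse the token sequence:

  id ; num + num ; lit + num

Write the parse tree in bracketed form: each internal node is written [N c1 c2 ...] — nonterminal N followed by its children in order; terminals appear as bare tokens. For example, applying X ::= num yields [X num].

[List [List [List [X id]] ; [X [X num] + [X num]]] ; [X [X lit] + [X num]]]

List
List ; X
List ; X ; X
X ; X ; X
id ; X ; X
id ; X + X ; X
id ; num + X ; X
id ; num + num ; X
id ; num + num ; X + X
id ; num + num ; lit + X
id ; num + num ; lit + num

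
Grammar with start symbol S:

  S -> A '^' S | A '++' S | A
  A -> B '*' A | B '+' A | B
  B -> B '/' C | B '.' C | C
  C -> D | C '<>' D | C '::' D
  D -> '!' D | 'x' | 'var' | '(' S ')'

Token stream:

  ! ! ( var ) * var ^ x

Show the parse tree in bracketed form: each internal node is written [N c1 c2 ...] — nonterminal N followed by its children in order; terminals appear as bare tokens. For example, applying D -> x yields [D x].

S
A ^ S
B * A ^ S
C * A ^ S
D * A ^ S
! D * A ^ S
! ! D * A ^ S
! ! ( S ) * A ^ S
! ! ( A ) * A ^ S
! ! ( B ) * A ^ S
! ! ( C ) * A ^ S
! ! ( D ) * A ^ S
! ! ( var ) * A ^ S
! ! ( var ) * B ^ S
! ! ( var ) * C ^ S
! ! ( var ) * D ^ S
! ! ( var ) * var ^ S
! ! ( var ) * var ^ A
! ! ( var ) * var ^ B
! ! ( var ) * var ^ C
! ! ( var ) * var ^ D
! ! ( var ) * var ^ x

[S [A [B [C [D ! [D ! [D ( [S [A [B [C [D var]]]]] )]]]]] * [A [B [C [D var]]]]] ^ [S [A [B [C [D x]]]]]]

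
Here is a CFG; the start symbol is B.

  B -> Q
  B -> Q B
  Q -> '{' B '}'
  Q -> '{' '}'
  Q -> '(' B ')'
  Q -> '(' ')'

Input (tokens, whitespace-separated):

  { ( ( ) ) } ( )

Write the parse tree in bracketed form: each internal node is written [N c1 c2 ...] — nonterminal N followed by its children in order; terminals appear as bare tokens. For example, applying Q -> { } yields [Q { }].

B
Q B
{ B } B
{ Q } B
{ ( B ) } B
{ ( Q ) } B
{ ( ( ) ) } B
{ ( ( ) ) } Q
{ ( ( ) ) } ( )

[B [Q { [B [Q ( [B [Q ( )]] )]] }] [B [Q ( )]]]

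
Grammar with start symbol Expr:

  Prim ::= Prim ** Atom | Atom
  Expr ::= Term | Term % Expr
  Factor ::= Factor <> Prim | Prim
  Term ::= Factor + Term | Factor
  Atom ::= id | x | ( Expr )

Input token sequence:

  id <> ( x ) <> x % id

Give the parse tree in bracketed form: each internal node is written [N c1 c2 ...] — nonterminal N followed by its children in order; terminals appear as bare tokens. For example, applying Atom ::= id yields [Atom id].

[Expr [Term [Factor [Factor [Factor [Prim [Atom id]]] <> [Prim [Atom ( [Expr [Term [Factor [Prim [Atom x]]]]] )]]] <> [Prim [Atom x]]]] % [Expr [Term [Factor [Prim [Atom id]]]]]]

Expr
Term % Expr
Factor % Expr
Factor <> Prim % Expr
Factor <> Prim <> Prim % Expr
Prim <> Prim <> Prim % Expr
Atom <> Prim <> Prim % Expr
id <> Prim <> Prim % Expr
id <> Atom <> Prim % Expr
id <> ( Expr ) <> Prim % Expr
id <> ( Term ) <> Prim % Expr
id <> ( Factor ) <> Prim % Expr
id <> ( Prim ) <> Prim % Expr
id <> ( Atom ) <> Prim % Expr
id <> ( x ) <> Prim % Expr
id <> ( x ) <> Atom % Expr
id <> ( x ) <> x % Expr
id <> ( x ) <> x % Term
id <> ( x ) <> x % Factor
id <> ( x ) <> x % Prim
id <> ( x ) <> x % Atom
id <> ( x ) <> x % id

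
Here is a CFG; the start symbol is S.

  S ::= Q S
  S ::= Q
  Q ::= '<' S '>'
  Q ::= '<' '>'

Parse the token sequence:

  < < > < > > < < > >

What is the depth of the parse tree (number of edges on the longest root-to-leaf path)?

5

[S [Q < [S [Q < >] [S [Q < >]]] >] [S [Q < [S [Q < >]] >]]]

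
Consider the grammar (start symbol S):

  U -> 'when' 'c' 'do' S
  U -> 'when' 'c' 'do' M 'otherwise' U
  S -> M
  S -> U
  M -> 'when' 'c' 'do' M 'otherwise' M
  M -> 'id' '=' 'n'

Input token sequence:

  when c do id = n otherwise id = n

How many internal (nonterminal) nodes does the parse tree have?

4

[S [M when c do [M id = n] otherwise [M id = n]]]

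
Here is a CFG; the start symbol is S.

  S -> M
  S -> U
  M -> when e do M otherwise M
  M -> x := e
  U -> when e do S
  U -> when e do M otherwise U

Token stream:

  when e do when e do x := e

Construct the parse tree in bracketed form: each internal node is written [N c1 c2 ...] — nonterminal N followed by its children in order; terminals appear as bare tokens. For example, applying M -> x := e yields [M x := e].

[S [U when e do [S [U when e do [S [M x := e]]]]]]

S
U
when e do S
when e do U
when e do when e do S
when e do when e do M
when e do when e do x := e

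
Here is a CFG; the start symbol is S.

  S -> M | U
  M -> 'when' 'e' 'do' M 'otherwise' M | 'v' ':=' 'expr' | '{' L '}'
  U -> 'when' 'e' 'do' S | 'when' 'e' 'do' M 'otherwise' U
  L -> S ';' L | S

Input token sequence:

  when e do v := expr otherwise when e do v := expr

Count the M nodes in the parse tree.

[S [U when e do [M v := expr] otherwise [U when e do [S [M v := expr]]]]]

2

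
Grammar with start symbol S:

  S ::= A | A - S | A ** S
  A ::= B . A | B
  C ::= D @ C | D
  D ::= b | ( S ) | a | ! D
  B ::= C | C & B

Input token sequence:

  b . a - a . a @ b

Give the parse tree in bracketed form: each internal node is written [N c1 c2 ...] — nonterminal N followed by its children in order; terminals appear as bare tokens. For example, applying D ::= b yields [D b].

[S [A [B [C [D b]]] . [A [B [C [D a]]]]] - [S [A [B [C [D a]]] . [A [B [C [D a] @ [C [D b]]]]]]]]

S
A - S
B . A - S
C . A - S
D . A - S
b . A - S
b . B - S
b . C - S
b . D - S
b . a - S
b . a - A
b . a - B . A
b . a - C . A
b . a - D . A
b . a - a . A
b . a - a . B
b . a - a . C
b . a - a . D @ C
b . a - a . a @ C
b . a - a . a @ D
b . a - a . a @ b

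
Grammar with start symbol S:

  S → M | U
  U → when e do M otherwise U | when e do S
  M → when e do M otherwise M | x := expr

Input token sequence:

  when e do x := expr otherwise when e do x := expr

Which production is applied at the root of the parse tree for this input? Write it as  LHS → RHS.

S → U

[S [U when e do [M x := expr] otherwise [U when e do [S [M x := expr]]]]]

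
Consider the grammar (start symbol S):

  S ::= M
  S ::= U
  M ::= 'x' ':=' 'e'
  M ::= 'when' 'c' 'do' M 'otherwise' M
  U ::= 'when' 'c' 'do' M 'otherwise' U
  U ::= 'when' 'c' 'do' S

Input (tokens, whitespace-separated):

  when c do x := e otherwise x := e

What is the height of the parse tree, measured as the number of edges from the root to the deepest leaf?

3

[S [M when c do [M x := e] otherwise [M x := e]]]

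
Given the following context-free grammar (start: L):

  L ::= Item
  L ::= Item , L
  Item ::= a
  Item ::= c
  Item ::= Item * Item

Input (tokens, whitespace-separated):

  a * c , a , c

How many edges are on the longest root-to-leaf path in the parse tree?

[L [Item [Item a] * [Item c]] , [L [Item a] , [L [Item c]]]]

4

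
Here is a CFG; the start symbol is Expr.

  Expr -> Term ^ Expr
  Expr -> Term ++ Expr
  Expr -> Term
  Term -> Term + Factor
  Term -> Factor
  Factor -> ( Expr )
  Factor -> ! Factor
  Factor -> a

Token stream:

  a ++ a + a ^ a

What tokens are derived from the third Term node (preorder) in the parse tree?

[Expr [Term [Factor a]] ++ [Expr [Term [Term [Factor a]] + [Factor a]] ^ [Expr [Term [Factor a]]]]]

a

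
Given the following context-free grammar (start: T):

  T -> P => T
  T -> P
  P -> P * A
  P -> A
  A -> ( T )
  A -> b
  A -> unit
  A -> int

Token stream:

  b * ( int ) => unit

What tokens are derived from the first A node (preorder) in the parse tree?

b

[T [P [P [A b]] * [A ( [T [P [A int]]] )]] => [T [P [A unit]]]]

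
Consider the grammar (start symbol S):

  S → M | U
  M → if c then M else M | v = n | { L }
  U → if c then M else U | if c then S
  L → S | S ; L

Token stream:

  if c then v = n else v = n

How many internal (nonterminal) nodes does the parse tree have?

4

[S [M if c then [M v = n] else [M v = n]]]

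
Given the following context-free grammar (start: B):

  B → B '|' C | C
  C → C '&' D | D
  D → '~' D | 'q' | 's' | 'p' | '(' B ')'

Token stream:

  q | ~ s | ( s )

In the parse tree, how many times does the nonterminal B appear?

4

[B [B [B [C [D q]]] | [C [D ~ [D s]]]] | [C [D ( [B [C [D s]]] )]]]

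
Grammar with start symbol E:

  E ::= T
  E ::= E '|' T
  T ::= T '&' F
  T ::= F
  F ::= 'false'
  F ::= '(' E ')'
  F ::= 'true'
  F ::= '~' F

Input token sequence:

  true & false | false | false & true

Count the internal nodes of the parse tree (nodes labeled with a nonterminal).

13

[E [E [E [T [T [F true]] & [F false]]] | [T [F false]]] | [T [T [F false]] & [F true]]]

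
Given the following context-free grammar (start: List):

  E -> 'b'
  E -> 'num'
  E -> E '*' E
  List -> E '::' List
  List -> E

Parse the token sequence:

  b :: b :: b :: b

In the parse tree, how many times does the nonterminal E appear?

4

[List [E b] :: [List [E b] :: [List [E b] :: [List [E b]]]]]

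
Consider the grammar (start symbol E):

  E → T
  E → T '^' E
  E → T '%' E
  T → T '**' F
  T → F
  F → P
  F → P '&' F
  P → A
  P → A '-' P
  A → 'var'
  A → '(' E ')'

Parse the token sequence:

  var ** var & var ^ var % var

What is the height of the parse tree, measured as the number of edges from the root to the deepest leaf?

[E [T [T [F [P [A var]]]] ** [F [P [A var]] & [F [P [A var]]]]] ^ [E [T [F [P [A var]]]] % [E [T [F [P [A var]]]]]]]

7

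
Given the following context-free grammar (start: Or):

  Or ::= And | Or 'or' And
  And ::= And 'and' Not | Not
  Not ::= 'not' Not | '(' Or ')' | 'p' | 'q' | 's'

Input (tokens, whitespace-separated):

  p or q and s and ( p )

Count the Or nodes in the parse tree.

[Or [Or [And [Not p]]] or [And [And [And [Not q]] and [Not s]] and [Not ( [Or [And [Not p]]] )]]]

3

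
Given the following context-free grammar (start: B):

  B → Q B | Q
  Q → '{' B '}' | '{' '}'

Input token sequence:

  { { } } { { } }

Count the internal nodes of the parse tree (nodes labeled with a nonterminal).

8

[B [Q { [B [Q { }]] }] [B [Q { [B [Q { }]] }]]]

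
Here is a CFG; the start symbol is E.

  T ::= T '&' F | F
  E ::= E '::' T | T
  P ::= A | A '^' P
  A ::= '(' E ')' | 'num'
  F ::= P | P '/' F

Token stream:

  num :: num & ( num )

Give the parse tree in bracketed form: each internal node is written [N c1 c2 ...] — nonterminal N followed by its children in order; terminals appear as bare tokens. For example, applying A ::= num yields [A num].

E
E :: T
T :: T
F :: T
P :: T
A :: T
num :: T
num :: T & F
num :: F & F
num :: P & F
num :: A & F
num :: num & F
num :: num & P
num :: num & A
num :: num & ( E )
num :: num & ( T )
num :: num & ( F )
num :: num & ( P )
num :: num & ( A )
num :: num & ( num )

[E [E [T [F [P [A num]]]]] :: [T [T [F [P [A num]]]] & [F [P [A ( [E [T [F [P [A num]]]]] )]]]]]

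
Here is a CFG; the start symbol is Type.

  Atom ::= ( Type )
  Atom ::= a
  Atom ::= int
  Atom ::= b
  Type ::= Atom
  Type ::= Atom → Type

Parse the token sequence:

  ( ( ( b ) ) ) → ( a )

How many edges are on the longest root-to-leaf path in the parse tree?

[Type [Atom ( [Type [Atom ( [Type [Atom ( [Type [Atom b]] )]] )]] )] → [Type [Atom ( [Type [Atom a]] )]]]

8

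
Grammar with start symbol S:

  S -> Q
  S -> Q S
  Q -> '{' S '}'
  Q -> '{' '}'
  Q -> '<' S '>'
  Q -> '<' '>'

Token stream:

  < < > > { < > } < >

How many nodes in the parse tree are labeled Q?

5

[S [Q < [S [Q < >]] >] [S [Q { [S [Q < >]] }] [S [Q < >]]]]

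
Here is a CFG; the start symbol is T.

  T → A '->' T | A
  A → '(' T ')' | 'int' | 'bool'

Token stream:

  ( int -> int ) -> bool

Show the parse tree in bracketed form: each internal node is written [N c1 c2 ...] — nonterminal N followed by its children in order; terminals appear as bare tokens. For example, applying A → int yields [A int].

T
A -> T
( T ) -> T
( A -> T ) -> T
( int -> T ) -> T
( int -> A ) -> T
( int -> int ) -> T
( int -> int ) -> A
( int -> int ) -> bool

[T [A ( [T [A int] -> [T [A int]]] )] -> [T [A bool]]]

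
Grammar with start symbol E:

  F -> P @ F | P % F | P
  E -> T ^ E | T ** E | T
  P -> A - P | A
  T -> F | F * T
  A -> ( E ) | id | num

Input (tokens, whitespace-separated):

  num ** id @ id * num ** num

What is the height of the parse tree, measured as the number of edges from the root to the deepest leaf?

7

[E [T [F [P [A num]]]] ** [E [T [F [P [A id]] @ [F [P [A id]]]] * [T [F [P [A num]]]]] ** [E [T [F [P [A num]]]]]]]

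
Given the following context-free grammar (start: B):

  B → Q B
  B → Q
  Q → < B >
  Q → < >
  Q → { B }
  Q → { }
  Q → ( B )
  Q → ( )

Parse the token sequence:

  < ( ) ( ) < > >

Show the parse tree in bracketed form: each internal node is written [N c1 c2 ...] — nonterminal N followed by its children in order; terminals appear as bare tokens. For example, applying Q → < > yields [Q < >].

[B [Q < [B [Q ( )] [B [Q ( )] [B [Q < >]]]] >]]

B
Q
< B >
< Q B >
< ( ) B >
< ( ) Q B >
< ( ) ( ) B >
< ( ) ( ) Q >
< ( ) ( ) < > >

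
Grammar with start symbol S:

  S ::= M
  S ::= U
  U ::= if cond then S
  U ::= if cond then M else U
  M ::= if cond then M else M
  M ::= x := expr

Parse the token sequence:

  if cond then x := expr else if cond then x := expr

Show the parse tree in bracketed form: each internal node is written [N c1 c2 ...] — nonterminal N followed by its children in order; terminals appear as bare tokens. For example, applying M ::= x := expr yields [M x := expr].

[S [U if cond then [M x := expr] else [U if cond then [S [M x := expr]]]]]

S
U
if cond then M else U
if cond then x := expr else U
if cond then x := expr else if cond then S
if cond then x := expr else if cond then M
if cond then x := expr else if cond then x := expr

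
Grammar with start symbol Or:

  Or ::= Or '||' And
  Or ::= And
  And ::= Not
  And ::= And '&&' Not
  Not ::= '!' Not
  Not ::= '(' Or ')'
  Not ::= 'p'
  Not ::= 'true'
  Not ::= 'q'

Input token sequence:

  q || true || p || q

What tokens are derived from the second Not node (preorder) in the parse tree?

[Or [Or [Or [Or [And [Not q]]] || [And [Not true]]] || [And [Not p]]] || [And [Not q]]]

true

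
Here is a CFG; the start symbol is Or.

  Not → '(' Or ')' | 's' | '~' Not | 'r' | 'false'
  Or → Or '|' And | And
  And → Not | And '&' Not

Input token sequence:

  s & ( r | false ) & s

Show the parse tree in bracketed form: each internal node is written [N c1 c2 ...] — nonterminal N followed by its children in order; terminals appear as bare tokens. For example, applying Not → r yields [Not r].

Or
And
And & Not
And & Not & Not
Not & Not & Not
s & Not & Not
s & ( Or ) & Not
s & ( Or | And ) & Not
s & ( And | And ) & Not
s & ( Not | And ) & Not
s & ( r | And ) & Not
s & ( r | Not ) & Not
s & ( r | false ) & Not
s & ( r | false ) & s

[Or [And [And [And [Not s]] & [Not ( [Or [Or [And [Not r]]] | [And [Not false]]] )]] & [Not s]]]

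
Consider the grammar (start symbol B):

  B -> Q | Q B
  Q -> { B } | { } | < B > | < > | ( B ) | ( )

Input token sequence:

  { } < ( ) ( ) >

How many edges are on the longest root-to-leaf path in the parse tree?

6

[B [Q { }] [B [Q < [B [Q ( )] [B [Q ( )]]] >]]]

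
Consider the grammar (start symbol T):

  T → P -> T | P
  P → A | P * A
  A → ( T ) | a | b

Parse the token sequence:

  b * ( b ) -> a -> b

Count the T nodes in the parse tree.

[T [P [P [A b]] * [A ( [T [P [A b]]] )]] -> [T [P [A a]] -> [T [P [A b]]]]]

4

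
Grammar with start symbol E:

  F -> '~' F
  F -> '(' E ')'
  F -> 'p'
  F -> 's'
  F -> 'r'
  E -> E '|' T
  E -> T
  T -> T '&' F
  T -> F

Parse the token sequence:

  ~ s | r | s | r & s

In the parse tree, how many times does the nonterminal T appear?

5

[E [E [E [E [T [F ~ [F s]]]] | [T [F r]]] | [T [F s]]] | [T [T [F r]] & [F s]]]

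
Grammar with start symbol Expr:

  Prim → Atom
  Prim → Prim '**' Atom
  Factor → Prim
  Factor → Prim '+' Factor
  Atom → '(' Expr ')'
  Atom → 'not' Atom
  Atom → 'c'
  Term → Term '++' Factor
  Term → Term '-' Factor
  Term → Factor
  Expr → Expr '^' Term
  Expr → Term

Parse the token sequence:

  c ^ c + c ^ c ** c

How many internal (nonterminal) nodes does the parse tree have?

20

[Expr [Expr [Expr [Term [Factor [Prim [Atom c]]]]] ^ [Term [Factor [Prim [Atom c]] + [Factor [Prim [Atom c]]]]]] ^ [Term [Factor [Prim [Prim [Atom c]] ** [Atom c]]]]]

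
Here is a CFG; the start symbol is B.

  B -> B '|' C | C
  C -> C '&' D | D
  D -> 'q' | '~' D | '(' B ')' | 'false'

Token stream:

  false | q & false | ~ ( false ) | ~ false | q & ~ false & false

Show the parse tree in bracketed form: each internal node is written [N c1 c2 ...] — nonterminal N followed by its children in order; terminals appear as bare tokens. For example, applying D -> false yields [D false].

[B [B [B [B [B [C [D false]]] | [C [C [D q]] & [D false]]] | [C [D ~ [D ( [B [C [D false]]] )]]]] | [C [D ~ [D false]]]] | [C [C [C [D q]] & [D ~ [D false]]] & [D false]]]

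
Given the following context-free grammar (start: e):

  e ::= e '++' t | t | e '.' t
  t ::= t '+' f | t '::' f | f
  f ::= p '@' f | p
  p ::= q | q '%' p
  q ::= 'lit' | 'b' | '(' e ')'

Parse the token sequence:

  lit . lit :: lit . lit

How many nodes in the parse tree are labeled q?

[e [e [e [t [f [p [q lit]]]]] . [t [t [f [p [q lit]]]] :: [f [p [q lit]]]]] . [t [f [p [q lit]]]]]

4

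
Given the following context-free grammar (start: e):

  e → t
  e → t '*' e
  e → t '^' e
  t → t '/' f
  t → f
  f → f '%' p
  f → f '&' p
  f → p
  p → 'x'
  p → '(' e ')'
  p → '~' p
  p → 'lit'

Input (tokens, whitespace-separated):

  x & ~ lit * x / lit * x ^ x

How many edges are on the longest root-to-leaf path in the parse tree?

7

[e [t [f [f [p x]] & [p ~ [p lit]]]] * [e [t [t [f [p x]]] / [f [p lit]]] * [e [t [f [p x]]] ^ [e [t [f [p x]]]]]]]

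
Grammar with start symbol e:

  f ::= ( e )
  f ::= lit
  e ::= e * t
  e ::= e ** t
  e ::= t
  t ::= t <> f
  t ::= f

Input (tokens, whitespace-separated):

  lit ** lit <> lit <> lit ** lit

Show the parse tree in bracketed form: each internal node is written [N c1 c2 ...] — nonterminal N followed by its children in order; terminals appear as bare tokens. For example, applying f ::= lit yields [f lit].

e
e ** t
e ** t ** t
t ** t ** t
f ** t ** t
lit ** t ** t
lit ** t <> f ** t
lit ** t <> f <> f ** t
lit ** f <> f <> f ** t
lit ** lit <> f <> f ** t
lit ** lit <> lit <> f ** t
lit ** lit <> lit <> lit ** t
lit ** lit <> lit <> lit ** f
lit ** lit <> lit <> lit ** lit

[e [e [e [t [f lit]]] ** [t [t [t [f lit]] <> [f lit]] <> [f lit]]] ** [t [f lit]]]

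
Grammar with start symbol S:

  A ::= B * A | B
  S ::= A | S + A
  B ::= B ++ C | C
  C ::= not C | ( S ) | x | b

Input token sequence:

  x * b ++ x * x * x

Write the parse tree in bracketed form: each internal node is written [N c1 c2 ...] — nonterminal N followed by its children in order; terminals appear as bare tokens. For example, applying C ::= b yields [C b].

[S [A [B [C x]] * [A [B [B [C b]] ++ [C x]] * [A [B [C x]] * [A [B [C x]]]]]]]

S
A
B * A
C * A
x * A
x * B * A
x * B ++ C * A
x * C ++ C * A
x * b ++ C * A
x * b ++ x * A
x * b ++ x * B * A
x * b ++ x * C * A
x * b ++ x * x * A
x * b ++ x * x * B
x * b ++ x * x * C
x * b ++ x * x * x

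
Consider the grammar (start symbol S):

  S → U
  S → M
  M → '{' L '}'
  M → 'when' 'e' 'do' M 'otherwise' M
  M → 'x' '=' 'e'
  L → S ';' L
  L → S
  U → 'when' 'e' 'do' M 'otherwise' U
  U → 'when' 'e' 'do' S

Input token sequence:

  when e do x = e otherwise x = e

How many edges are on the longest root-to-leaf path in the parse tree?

[S [M when e do [M x = e] otherwise [M x = e]]]

3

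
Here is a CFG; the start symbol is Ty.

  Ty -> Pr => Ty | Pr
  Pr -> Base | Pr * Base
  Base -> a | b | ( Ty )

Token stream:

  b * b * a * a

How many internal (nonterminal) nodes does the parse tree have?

9

[Ty [Pr [Pr [Pr [Pr [Base b]] * [Base b]] * [Base a]] * [Base a]]]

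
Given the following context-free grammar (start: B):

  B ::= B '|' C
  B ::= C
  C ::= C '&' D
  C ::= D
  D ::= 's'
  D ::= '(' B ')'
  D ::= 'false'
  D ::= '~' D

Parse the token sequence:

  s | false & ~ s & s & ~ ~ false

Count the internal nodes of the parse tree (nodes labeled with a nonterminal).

[B [B [C [D s]]] | [C [C [C [C [D false]] & [D ~ [D s]]] & [D s]] & [D ~ [D ~ [D false]]]]]

15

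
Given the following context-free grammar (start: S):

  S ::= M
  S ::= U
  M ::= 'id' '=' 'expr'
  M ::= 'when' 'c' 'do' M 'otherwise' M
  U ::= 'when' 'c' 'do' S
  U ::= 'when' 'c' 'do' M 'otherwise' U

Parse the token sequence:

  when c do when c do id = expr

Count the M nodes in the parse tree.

1

[S [U when c do [S [U when c do [S [M id = expr]]]]]]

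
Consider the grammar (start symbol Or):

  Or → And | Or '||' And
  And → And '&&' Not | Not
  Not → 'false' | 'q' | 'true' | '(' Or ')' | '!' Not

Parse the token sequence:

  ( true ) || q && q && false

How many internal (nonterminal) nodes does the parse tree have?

[Or [Or [And [Not ( [Or [And [Not true]]] )]]] || [And [And [And [Not q]] && [Not q]] && [Not false]]]

13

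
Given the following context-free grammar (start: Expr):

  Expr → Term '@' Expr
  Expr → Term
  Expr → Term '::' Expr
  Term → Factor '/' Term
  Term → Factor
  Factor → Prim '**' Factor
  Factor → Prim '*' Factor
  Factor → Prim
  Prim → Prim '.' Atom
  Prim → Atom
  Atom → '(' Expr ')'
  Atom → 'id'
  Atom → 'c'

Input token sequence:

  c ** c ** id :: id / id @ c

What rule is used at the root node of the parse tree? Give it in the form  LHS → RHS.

Expr → Term '::' Expr

[Expr [Term [Factor [Prim [Atom c]] ** [Factor [Prim [Atom c]] ** [Factor [Prim [Atom id]]]]]] :: [Expr [Term [Factor [Prim [Atom id]]] / [Term [Factor [Prim [Atom id]]]]] @ [Expr [Term [Factor [Prim [Atom c]]]]]]]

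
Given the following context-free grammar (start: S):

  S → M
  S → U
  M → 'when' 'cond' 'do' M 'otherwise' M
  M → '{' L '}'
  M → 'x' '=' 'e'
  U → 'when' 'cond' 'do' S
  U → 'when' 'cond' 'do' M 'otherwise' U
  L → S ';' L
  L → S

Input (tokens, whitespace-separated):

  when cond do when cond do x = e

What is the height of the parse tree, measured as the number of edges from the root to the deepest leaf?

6

[S [U when cond do [S [U when cond do [S [M x = e]]]]]]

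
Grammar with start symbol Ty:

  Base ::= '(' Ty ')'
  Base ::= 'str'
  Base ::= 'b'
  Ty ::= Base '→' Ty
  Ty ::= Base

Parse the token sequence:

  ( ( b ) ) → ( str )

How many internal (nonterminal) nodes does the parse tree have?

10

[Ty [Base ( [Ty [Base ( [Ty [Base b]] )]] )] → [Ty [Base ( [Ty [Base str]] )]]]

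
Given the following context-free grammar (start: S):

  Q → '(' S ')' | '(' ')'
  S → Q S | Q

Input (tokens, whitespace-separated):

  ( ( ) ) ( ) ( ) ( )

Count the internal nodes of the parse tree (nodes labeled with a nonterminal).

10

[S [Q ( [S [Q ( )]] )] [S [Q ( )] [S [Q ( )] [S [Q ( )]]]]]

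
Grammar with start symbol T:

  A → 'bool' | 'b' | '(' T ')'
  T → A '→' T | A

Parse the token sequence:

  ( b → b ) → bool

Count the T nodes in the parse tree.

[T [A ( [T [A b] → [T [A b]]] )] → [T [A bool]]]

4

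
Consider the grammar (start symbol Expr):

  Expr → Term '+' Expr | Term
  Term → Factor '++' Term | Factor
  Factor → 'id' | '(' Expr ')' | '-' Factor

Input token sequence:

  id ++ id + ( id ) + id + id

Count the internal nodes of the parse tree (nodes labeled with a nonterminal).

17

[Expr [Term [Factor id] ++ [Term [Factor id]]] + [Expr [Term [Factor ( [Expr [Term [Factor id]]] )]] + [Expr [Term [Factor id]] + [Expr [Term [Factor id]]]]]]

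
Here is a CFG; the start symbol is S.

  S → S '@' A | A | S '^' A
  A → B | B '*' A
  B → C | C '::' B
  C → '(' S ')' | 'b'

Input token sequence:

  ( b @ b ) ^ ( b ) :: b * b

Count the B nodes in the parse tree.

7

[S [S [A [B [C ( [S [S [A [B [C b]]]] @ [A [B [C b]]]] )]]]] ^ [A [B [C ( [S [A [B [C b]]]] )] :: [B [C b]]] * [A [B [C b]]]]]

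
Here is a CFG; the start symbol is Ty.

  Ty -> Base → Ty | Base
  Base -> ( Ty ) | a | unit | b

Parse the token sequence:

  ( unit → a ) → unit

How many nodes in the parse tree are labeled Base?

4

[Ty [Base ( [Ty [Base unit] → [Ty [Base a]]] )] → [Ty [Base unit]]]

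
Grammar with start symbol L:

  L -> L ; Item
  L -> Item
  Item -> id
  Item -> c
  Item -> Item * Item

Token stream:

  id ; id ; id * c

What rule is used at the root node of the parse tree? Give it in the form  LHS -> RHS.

L -> L ; Item

[L [L [L [Item id]] ; [Item id]] ; [Item [Item id] * [Item c]]]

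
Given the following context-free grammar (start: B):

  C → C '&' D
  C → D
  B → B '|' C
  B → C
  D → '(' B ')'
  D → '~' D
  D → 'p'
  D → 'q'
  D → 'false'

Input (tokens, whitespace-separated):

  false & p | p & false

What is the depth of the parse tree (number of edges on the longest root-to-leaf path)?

5

[B [B [C [C [D false]] & [D p]]] | [C [C [D p]] & [D false]]]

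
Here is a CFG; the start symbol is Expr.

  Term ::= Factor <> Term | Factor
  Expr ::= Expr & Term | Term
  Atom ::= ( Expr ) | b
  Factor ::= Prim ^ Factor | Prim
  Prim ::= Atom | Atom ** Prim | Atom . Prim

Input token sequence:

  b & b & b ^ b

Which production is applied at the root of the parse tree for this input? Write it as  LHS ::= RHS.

[Expr [Expr [Expr [Term [Factor [Prim [Atom b]]]]] & [Term [Factor [Prim [Atom b]]]]] & [Term [Factor [Prim [Atom b]] ^ [Factor [Prim [Atom b]]]]]]

Expr ::= Expr & Term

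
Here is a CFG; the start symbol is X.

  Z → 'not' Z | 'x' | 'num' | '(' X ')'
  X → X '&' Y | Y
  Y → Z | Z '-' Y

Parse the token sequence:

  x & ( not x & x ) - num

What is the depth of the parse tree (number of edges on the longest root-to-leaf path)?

8

[X [X [Y [Z x]]] & [Y [Z ( [X [X [Y [Z not [Z x]]]] & [Y [Z x]]] )] - [Y [Z num]]]]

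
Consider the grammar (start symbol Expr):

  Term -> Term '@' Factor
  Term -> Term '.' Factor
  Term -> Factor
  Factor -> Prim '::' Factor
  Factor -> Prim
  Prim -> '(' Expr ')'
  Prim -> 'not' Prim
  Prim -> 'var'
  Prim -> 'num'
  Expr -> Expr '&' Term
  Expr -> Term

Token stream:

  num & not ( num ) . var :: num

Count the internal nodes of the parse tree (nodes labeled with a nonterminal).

[Expr [Expr [Term [Factor [Prim num]]]] & [Term [Term [Factor [Prim not [Prim ( [Expr [Term [Factor [Prim num]]]] )]]]] . [Factor [Prim var] :: [Factor [Prim num]]]]]

18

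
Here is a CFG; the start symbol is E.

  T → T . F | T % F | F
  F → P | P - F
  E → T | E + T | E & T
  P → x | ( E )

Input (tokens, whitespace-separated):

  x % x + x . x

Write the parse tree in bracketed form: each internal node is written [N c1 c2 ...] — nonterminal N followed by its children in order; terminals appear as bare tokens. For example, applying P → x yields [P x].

E
E + T
T + T
T % F + T
F % F + T
P % F + T
x % F + T
x % P + T
x % x + T
x % x + T . F
x % x + F . F
x % x + P . F
x % x + x . F
x % x + x . P
x % x + x . x

[E [E [T [T [F [P x]]] % [F [P x]]]] + [T [T [F [P x]]] . [F [P x]]]]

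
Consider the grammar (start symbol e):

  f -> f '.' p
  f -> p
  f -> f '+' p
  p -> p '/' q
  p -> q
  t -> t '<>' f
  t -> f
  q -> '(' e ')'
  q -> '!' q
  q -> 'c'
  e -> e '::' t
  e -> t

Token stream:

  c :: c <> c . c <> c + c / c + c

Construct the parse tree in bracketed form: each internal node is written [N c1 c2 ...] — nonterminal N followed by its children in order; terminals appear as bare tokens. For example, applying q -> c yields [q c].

[e [e [t [f [p [q c]]]]] :: [t [t [t [f [p [q c]]]] <> [f [f [p [q c]]] . [p [q c]]]] <> [f [f [f [p [q c]]] + [p [p [q c]] / [q c]]] + [p [q c]]]]]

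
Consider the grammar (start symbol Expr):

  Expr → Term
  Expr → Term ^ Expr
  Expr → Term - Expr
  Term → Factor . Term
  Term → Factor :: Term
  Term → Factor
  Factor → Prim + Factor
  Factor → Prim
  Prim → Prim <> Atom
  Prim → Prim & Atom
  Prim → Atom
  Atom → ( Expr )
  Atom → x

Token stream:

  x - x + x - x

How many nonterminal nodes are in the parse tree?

18

[Expr [Term [Factor [Prim [Atom x]]]] - [Expr [Term [Factor [Prim [Atom x]] + [Factor [Prim [Atom x]]]]] - [Expr [Term [Factor [Prim [Atom x]]]]]]]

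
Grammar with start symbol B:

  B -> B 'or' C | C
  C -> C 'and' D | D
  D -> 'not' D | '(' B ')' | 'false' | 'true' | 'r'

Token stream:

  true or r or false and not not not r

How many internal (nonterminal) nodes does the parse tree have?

[B [B [B [C [D true]]] or [C [D r]]] or [C [C [D false]] and [D not [D not [D not [D r]]]]]]

14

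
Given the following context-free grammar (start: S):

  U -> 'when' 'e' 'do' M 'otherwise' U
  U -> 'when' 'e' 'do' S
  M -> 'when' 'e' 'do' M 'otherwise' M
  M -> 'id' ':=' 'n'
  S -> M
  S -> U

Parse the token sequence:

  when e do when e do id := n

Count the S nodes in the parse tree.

3

[S [U when e do [S [U when e do [S [M id := n]]]]]]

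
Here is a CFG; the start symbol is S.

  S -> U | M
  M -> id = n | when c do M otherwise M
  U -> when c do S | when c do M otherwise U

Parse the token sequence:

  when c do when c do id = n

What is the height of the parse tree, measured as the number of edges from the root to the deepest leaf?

6

[S [U when c do [S [U when c do [S [M id = n]]]]]]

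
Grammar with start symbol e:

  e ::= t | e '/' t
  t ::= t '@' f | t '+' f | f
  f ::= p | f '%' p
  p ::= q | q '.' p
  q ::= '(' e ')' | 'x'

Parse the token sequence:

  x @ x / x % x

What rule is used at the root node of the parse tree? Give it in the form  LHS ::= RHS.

[e [e [t [t [f [p [q x]]]] @ [f [p [q x]]]]] / [t [f [f [p [q x]]] % [p [q x]]]]]

e ::= e '/' t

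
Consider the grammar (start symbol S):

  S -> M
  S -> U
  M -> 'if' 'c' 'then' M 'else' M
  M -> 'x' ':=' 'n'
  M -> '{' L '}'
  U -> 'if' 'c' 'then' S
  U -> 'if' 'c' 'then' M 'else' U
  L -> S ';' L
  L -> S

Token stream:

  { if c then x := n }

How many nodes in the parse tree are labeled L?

1

[S [M { [L [S [U if c then [S [M x := n]]]]] }]]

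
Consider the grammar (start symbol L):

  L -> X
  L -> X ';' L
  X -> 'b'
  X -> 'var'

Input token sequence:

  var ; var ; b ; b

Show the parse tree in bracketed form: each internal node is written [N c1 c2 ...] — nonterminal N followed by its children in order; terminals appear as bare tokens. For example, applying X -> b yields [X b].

[L [X var] ; [L [X var] ; [L [X b] ; [L [X b]]]]]

L
X ; L
var ; L
var ; X ; L
var ; var ; L
var ; var ; X ; L
var ; var ; b ; L
var ; var ; b ; X
var ; var ; b ; b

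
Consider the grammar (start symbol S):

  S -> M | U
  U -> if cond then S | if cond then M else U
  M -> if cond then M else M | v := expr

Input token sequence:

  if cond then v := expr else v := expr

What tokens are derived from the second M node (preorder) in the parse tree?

[S [M if cond then [M v := expr] else [M v := expr]]]

v := expr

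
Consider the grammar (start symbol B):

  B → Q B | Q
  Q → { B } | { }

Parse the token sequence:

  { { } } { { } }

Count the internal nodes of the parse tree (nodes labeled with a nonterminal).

8

[B [Q { [B [Q { }]] }] [B [Q { [B [Q { }]] }]]]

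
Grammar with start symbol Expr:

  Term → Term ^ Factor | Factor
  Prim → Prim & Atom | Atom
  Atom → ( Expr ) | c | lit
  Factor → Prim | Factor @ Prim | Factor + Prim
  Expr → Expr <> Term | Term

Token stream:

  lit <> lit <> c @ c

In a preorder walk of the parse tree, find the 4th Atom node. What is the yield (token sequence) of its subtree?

c

[Expr [Expr [Expr [Term [Factor [Prim [Atom lit]]]]] <> [Term [Factor [Prim [Atom lit]]]]] <> [Term [Factor [Factor [Prim [Atom c]]] @ [Prim [Atom c]]]]]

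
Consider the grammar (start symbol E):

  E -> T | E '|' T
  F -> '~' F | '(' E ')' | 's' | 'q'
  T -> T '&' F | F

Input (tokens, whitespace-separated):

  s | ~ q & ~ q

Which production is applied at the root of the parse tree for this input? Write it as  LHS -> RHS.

E -> E '|' T

[E [E [T [F s]]] | [T [T [F ~ [F q]]] & [F ~ [F q]]]]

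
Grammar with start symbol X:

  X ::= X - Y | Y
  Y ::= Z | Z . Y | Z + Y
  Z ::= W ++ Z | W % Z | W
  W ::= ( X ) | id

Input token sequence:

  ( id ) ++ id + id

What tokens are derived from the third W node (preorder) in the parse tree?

[X [Y [Z [W ( [X [Y [Z [W id]]]] )] ++ [Z [W id]]] + [Y [Z [W id]]]]]

id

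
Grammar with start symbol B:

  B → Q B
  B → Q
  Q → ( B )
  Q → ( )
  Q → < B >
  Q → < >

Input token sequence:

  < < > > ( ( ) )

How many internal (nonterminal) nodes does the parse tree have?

8

[B [Q < [B [Q < >]] >] [B [Q ( [B [Q ( )]] )]]]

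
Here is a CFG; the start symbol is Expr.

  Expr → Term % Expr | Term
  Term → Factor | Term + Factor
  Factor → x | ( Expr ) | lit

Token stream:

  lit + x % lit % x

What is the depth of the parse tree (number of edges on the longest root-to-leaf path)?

5

[Expr [Term [Term [Factor lit]] + [Factor x]] % [Expr [Term [Factor lit]] % [Expr [Term [Factor x]]]]]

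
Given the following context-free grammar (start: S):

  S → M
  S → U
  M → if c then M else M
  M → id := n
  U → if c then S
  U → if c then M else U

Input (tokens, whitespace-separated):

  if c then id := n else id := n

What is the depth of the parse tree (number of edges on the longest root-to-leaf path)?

[S [M if c then [M id := n] else [M id := n]]]

3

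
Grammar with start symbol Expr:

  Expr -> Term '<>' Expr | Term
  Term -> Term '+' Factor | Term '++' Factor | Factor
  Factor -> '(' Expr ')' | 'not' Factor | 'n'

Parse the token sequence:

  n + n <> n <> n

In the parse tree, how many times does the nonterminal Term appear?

4

[Expr [Term [Term [Factor n]] + [Factor n]] <> [Expr [Term [Factor n]] <> [Expr [Term [Factor n]]]]]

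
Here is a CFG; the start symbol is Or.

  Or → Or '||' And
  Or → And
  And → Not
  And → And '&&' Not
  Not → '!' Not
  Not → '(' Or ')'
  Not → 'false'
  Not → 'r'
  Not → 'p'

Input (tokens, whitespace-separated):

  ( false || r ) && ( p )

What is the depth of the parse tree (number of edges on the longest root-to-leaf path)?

[Or [And [And [Not ( [Or [Or [And [Not false]]] || [And [Not r]]] )]] && [Not ( [Or [And [Not p]]] )]]]

8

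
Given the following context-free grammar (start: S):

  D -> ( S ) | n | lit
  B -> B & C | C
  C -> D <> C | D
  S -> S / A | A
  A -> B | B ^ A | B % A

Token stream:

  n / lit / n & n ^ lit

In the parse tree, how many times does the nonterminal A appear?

[S [S [S [A [B [C [D n]]]]] / [A [B [C [D lit]]]]] / [A [B [B [C [D n]]] & [C [D n]]] ^ [A [B [C [D lit]]]]]]

4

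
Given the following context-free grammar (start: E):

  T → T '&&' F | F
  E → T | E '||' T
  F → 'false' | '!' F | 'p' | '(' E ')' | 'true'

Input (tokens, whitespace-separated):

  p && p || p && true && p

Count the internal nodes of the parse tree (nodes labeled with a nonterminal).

12

[E [E [T [T [F p]] && [F p]]] || [T [T [T [F p]] && [F true]] && [F p]]]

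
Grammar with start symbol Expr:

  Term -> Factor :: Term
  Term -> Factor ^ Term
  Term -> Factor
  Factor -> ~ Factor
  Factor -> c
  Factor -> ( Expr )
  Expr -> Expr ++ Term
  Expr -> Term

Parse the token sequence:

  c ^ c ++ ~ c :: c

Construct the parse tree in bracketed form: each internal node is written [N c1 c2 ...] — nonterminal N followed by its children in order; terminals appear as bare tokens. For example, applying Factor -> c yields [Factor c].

Expr
Expr ++ Term
Term ++ Term
Factor ^ Term ++ Term
c ^ Term ++ Term
c ^ Factor ++ Term
c ^ c ++ Term
c ^ c ++ Factor :: Term
c ^ c ++ ~ Factor :: Term
c ^ c ++ ~ c :: Term
c ^ c ++ ~ c :: Factor
c ^ c ++ ~ c :: c

[Expr [Expr [Term [Factor c] ^ [Term [Factor c]]]] ++ [Term [Factor ~ [Factor c]] :: [Term [Factor c]]]]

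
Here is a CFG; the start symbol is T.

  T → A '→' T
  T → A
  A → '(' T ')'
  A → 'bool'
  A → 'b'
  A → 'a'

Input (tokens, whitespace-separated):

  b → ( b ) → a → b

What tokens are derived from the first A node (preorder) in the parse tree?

[T [A b] → [T [A ( [T [A b]] )] → [T [A a] → [T [A b]]]]]

b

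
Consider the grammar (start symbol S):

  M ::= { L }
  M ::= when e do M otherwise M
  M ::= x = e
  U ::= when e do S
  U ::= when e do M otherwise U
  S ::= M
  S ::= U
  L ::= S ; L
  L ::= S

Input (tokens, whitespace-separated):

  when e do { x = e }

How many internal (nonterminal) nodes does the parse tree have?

7

[S [U when e do [S [M { [L [S [M x = e]]] }]]]]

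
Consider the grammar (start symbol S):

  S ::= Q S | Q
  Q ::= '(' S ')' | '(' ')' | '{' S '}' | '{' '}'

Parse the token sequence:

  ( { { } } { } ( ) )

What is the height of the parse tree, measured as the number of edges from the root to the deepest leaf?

6

[S [Q ( [S [Q { [S [Q { }]] }] [S [Q { }] [S [Q ( )]]]] )]]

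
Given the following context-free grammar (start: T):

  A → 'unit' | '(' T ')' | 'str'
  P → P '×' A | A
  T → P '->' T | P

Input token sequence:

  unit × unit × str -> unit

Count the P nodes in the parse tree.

[T [P [P [P [A unit]] × [A unit]] × [A str]] -> [T [P [A unit]]]]

4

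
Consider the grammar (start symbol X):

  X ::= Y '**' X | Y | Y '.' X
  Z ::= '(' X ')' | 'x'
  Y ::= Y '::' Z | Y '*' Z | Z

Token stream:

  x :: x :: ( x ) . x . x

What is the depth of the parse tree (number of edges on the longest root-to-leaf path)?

[X [Y [Y [Y [Z x]] :: [Z x]] :: [Z ( [X [Y [Z x]]] )]] . [X [Y [Z x]] . [X [Y [Z x]]]]]

6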